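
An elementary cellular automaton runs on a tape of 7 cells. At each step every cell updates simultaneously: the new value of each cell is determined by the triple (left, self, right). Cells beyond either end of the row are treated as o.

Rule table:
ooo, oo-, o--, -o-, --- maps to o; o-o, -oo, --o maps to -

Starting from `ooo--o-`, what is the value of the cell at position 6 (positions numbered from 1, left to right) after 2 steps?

oooo-o-
oooo-o-
position 6 holds o

o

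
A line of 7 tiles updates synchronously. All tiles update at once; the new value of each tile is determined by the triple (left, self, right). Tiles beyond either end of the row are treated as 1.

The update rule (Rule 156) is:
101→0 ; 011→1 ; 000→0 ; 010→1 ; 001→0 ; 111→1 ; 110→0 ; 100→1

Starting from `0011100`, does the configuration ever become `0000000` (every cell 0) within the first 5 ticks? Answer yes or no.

1011010
0010010
1011010  (repeats tick 1; period 2)
tick 5: 1011010
tick 5 is 1011010, still not uniform 0

no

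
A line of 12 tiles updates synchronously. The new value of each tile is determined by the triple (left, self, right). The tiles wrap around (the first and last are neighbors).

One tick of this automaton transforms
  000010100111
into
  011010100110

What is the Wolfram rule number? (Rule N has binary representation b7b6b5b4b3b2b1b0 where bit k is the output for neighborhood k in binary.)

position 10: 111 → 1  (bit 7 = 1)
position 11: 110 → 0  (bit 6 = 0)
position 5: 101 → 0  (bit 5 = 0)
position 0: 100 → 0  (bit 4 = 0)
position 9: 011 → 1  (bit 3 = 1)
position 4: 010 → 1  (bit 2 = 1)
position 3: 001 → 0  (bit 1 = 0)
position 1: 000 → 1  (bit 0 = 1)
bits b7..b0 = 10001101 = 141

141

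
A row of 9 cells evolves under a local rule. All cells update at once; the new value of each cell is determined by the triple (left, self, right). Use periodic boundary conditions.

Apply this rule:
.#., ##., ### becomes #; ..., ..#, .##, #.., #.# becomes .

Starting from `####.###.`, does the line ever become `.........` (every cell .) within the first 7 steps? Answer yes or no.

step 1: .###..##.
step 2: ..##...#.
step 3: ...#...#.
step 4: ...#...#.  (fixed point — unchanged through step 7)
step 7 is ...#...#., still not uniform .

no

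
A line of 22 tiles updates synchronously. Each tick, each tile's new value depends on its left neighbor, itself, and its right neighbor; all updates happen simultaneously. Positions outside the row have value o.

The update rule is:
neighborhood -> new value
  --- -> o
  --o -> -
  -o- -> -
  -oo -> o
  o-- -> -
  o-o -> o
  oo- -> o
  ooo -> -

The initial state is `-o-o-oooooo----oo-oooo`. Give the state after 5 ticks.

o-o-oo----o-oo-oooo---
oo-ooo-oo--ooooo--o-o-
-ooo-oooo--o---o---o-o
oo-ooo--o----o---o--oo
-ooo-o----oo---o----o-

-ooo-o----oo---o----o-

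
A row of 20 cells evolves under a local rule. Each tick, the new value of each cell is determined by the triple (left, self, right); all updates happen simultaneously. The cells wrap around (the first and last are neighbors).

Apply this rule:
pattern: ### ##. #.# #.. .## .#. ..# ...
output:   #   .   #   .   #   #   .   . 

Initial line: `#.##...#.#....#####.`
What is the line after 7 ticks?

.......#......###...

###....###....####.#
##.....##.....###.##
#......#......##.###
.......#......#.####
.......#......#####.
.......#......####..
.......#......###...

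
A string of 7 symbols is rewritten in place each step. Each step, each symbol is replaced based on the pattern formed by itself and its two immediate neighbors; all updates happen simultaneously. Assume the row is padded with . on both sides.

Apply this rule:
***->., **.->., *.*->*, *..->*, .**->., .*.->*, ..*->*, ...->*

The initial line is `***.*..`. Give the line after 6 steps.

...****
***....
...****  (repeats step 1; period 2)
step 6: ***....

***....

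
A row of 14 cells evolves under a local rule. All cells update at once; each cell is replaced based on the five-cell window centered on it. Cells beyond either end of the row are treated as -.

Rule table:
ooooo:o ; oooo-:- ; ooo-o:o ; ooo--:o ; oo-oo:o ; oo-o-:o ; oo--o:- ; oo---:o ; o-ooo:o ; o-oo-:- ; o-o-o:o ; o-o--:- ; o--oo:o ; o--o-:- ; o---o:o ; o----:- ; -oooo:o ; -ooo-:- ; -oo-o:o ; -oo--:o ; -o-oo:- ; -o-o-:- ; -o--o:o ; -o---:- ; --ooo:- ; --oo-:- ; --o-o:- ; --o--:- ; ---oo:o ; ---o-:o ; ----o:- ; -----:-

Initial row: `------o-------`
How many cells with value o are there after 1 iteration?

1

-----o--------
count of o: 1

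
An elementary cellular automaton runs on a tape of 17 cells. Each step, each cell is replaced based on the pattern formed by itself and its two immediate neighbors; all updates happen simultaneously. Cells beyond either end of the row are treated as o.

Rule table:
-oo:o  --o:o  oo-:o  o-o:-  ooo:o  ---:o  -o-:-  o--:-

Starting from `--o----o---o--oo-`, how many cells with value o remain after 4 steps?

13

-o--ooo--oo--ooo-
---oooo-ooo-oooo-
-oooooo-ooo-oooo-
-oooooo-ooo-oooo-
count of o: 13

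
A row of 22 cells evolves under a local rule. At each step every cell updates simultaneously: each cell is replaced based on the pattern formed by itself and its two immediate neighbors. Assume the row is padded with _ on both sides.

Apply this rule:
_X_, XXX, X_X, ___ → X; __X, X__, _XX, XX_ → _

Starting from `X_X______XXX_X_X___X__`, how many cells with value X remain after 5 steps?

XXX_XXXX__X_XXXX_X_X_X
_X_X_XX___XX_XX_XXXXXX
_XXXX___X___X__X_XXXX_
__XX__X_X_X_X__XX_XX__
X_____XXXXXXX____X___X
count of X: 10

10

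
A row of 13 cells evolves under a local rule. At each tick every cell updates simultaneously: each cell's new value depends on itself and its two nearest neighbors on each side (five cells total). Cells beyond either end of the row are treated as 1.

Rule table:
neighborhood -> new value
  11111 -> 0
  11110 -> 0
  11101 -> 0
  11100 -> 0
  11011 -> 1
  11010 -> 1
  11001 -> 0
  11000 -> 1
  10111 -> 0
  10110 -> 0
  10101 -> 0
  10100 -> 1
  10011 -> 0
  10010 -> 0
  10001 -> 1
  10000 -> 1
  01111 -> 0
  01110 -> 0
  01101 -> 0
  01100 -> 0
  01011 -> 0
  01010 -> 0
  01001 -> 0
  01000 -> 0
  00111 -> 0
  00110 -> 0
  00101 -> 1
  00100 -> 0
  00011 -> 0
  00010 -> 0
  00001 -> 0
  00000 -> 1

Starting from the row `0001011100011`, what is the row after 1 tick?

1101000011000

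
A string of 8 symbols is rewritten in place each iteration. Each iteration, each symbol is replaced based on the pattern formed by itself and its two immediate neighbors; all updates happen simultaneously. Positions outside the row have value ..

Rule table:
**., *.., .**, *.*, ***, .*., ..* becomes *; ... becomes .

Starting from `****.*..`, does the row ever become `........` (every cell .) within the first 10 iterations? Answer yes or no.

no

*******.
********
********  (fixed point — unchanged through iteration 10)
iteration 10 is ********, still not uniform .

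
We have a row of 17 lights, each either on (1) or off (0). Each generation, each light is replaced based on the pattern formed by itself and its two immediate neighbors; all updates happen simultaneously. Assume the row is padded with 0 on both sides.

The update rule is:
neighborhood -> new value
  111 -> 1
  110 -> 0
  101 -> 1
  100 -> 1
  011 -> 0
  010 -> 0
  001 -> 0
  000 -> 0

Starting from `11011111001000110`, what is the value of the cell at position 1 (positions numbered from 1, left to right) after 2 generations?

0

generation 1: 00101110100100001
generation 2: 00010101010010000
position 1 holds 0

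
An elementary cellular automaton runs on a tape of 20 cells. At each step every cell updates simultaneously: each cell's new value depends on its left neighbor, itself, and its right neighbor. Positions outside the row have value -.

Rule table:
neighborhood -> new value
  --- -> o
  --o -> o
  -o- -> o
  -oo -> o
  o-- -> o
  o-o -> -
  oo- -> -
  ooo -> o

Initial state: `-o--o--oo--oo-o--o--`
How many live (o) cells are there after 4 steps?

step 1: oooooooo-ooo--oooooo
step 2: ooooooo--oo-ooooooo-
step 3: oooooo-ooo--oooooo-o
step 4: ooooo--oo-ooooooo--o
count of o: 15

15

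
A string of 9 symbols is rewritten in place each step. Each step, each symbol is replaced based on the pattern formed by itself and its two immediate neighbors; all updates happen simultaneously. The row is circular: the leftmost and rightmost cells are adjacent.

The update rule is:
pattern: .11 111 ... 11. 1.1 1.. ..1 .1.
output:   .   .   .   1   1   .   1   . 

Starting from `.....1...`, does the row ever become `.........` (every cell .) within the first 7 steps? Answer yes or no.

....1....
...1.....
..1......
.1.......
1........
........1
.......1.
step 7 is .......1., still not uniform .

no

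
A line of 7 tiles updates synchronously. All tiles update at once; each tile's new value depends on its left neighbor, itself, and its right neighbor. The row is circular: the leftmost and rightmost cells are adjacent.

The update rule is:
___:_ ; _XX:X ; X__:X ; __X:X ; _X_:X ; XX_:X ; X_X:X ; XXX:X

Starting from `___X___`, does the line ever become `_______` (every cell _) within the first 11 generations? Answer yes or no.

no

generation 1: __XXX__
generation 2: _XXXXX_
generation 3: XXXXXXX
generation 4: XXXXXXX  (fixed point — unchanged through generation 11)
generation 11 is XXXXXXX, still not uniform _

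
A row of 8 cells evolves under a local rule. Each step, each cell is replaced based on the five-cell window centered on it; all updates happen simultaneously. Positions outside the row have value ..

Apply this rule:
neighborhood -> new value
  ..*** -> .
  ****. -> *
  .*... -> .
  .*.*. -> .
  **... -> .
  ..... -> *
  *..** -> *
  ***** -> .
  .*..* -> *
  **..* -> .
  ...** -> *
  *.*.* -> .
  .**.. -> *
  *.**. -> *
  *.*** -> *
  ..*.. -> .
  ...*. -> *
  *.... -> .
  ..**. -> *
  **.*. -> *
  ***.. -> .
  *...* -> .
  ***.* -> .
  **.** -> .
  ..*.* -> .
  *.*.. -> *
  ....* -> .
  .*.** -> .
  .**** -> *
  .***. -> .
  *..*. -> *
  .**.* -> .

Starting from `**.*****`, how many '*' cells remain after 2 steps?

*..**.*.
.***.**.
count of *: 5

5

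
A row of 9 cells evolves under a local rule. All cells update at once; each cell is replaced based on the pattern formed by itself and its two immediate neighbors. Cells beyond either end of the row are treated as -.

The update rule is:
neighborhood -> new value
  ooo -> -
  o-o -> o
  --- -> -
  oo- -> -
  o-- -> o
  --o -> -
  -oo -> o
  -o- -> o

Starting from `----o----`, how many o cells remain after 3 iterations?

4

----oo---
----o-o--
----oooo-
count of o: 4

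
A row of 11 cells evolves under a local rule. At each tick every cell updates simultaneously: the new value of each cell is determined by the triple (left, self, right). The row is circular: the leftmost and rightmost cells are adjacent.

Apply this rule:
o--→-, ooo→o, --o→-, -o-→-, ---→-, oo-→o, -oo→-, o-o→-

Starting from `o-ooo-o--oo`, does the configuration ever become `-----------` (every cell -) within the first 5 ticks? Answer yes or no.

o--oo-----o
o---o------
-----------
all cells are - at tick 3

yes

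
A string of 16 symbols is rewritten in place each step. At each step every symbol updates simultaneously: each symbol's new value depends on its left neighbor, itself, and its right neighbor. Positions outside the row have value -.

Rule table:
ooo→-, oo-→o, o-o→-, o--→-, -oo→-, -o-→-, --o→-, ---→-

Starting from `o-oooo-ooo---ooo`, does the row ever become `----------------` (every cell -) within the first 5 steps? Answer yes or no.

yes

-----o---o-----o
----------------
all cells are - at step 2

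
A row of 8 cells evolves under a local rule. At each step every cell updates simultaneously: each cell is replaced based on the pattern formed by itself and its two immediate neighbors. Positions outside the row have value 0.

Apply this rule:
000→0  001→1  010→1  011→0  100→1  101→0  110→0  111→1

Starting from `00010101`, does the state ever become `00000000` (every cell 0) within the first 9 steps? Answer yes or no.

no

00110101
01000101
11101101
01000001
11100011
01010100
11010110
00010001
00111011
step 9 is 00111011, still not uniform 0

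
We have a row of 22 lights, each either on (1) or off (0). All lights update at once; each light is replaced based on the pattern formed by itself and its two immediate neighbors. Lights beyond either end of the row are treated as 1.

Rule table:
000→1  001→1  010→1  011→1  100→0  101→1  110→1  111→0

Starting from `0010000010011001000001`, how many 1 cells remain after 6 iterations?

15

iteration 1: 0110111110111011011111
iteration 2: 1111100011101111110000
iteration 3: 0000101110111000010111
iteration 4: 0111111011101011111100
iteration 5: 1100001110111110000101
iteration 6: 0101111011100010111111
count of 1: 15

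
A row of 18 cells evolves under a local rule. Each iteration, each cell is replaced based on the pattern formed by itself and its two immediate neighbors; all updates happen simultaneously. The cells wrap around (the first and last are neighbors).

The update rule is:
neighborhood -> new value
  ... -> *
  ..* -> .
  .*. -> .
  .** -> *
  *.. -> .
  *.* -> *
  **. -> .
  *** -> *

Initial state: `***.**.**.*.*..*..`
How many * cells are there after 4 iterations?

10

**.**.**.*.*......
*.**.**.*.*..****.
.**.**.*.*...***.*
**.**.*.*..*.**.*.
count of *: 10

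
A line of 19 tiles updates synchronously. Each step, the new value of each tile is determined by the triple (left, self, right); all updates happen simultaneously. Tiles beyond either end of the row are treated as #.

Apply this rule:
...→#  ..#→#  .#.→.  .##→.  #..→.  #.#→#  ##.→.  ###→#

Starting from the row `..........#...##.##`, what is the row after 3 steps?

.#########..##..#.#
#.#######..#...#.#.
.#.#####..#..##.#.#

.#.#####..#..##.#.#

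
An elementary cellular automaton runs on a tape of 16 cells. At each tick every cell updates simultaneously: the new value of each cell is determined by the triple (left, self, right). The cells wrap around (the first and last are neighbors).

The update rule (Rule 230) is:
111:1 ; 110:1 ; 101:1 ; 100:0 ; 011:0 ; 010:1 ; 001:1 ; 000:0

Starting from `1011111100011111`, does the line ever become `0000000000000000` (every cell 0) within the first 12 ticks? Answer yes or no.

no

1101111100101111
1110111101110111
1111011110111011
1111101111011101
1111110111101110
0111111011110111
1011111101111011
1101111110111101
1110111111011110
0111011111101111
1011101111110111
1101110111111011
tick 12 is 1101110111111011, still not uniform 0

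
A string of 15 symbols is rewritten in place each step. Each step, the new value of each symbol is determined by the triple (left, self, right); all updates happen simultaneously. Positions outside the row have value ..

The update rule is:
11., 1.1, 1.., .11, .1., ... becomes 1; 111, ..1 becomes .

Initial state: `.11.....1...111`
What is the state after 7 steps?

.111111.111.1.1
.1....111.11111
.1111.1.111...1
.1..11111.111.1
.11.1...111.111
.111111.1.111.1
.1....11111.111

.1....11111.111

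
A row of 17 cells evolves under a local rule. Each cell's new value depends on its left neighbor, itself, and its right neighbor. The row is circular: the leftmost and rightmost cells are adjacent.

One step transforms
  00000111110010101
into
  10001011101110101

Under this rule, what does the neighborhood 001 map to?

1

At position 4 the neighborhood is 001; the next row has 1 there.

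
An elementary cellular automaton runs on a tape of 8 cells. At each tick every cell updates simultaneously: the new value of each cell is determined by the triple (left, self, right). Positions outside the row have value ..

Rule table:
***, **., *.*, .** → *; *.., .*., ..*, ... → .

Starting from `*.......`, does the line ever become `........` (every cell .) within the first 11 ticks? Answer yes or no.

yes

tick 1: ........
all cells are . at tick 1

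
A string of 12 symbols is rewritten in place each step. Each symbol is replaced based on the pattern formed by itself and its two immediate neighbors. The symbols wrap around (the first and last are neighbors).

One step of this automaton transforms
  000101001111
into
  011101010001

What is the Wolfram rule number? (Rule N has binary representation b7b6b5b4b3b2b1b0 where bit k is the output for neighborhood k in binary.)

71

position 9: 111 → 0  (bit 7 = 0)
position 11: 110 → 1  (bit 6 = 1)
position 4: 101 → 0  (bit 5 = 0)
position 0: 100 → 0  (bit 4 = 0)
position 8: 011 → 0  (bit 3 = 0)
position 3: 010 → 1  (bit 2 = 1)
position 2: 001 → 1  (bit 1 = 1)
position 1: 000 → 1  (bit 0 = 1)
bits b7..b0 = 01000111 = 71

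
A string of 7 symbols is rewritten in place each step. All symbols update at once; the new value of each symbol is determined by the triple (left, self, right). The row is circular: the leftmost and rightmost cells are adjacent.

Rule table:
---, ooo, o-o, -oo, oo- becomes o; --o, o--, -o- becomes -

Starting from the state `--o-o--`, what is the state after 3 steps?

o-ooo-o

o--o--o
o-----o
o-ooo-o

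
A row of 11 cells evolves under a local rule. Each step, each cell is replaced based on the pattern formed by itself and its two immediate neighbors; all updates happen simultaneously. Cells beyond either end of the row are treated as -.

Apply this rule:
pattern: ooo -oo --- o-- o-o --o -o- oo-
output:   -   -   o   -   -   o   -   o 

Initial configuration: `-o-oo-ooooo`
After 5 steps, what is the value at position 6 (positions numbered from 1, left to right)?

o

o---o-----o
--oo--oooo-
oo-o-o---o-
-o-----oo--
o--oooo-o-o
position 6 holds o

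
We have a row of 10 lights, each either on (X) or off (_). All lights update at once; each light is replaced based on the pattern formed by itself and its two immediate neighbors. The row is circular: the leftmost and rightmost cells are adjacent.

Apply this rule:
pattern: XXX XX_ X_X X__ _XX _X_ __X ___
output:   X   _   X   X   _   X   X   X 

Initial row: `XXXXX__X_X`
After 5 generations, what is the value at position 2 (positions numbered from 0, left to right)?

generation 1: XXXX_XXXX_
generation 2: _XX_X_XX_X
generation 3: X__XXX__XX
generation 4: _XX_X_XX_X  (repeats generation 2; period 2)
generation 5: X__XXX__XX
position 2 holds _

_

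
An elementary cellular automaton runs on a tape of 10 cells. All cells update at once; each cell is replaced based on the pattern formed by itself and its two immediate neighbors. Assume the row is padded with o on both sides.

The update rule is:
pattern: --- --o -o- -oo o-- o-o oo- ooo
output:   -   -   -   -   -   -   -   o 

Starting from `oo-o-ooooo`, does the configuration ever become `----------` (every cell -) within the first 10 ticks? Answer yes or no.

yes

o-----oooo
-------ooo
--------oo
---------o
----------
all cells are - at tick 5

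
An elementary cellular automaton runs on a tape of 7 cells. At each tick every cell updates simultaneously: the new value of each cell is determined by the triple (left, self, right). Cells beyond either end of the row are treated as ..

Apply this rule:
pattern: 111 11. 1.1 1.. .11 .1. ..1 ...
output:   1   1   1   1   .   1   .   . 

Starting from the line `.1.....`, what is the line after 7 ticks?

......1

.11....
..11...
...11..
....11.
.....11
......1
......1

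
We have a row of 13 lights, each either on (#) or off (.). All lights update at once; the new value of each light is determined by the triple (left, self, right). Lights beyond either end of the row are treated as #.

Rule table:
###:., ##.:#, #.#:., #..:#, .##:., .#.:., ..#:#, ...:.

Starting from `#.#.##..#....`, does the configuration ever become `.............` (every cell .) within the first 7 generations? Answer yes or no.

no

#....###.#..#
##..#..#..##.
.###.##.##.#.
...#..#..#...
#.#.##.##.#.#
#....#..#....
##..#.##.#..#
generation 7 is ##..#.##.#..#, still not uniform .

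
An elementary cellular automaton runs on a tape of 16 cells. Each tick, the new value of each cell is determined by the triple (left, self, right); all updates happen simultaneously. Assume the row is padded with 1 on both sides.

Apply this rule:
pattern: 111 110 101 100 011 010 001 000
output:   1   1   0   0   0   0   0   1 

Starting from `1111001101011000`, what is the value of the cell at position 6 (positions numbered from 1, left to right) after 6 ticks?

1

1111000100001010
1111010001100000
1111000100101110
1111010000000110
1111000111110010
1111010011110000
position 6 holds 1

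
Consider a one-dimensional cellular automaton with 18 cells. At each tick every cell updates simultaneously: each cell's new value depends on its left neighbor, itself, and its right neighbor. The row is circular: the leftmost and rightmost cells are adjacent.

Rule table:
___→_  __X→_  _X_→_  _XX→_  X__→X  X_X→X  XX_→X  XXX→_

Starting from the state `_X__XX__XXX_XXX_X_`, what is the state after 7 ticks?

__X__XX___XX__XX_X
X__X__XX___XX__XX_
_X__X__XX___XX__XX
X_X__X__XX___XX__X
XX_X__X__XX___XX__
_XX_X__X__XX___XX_
__XX_X__X__XX___XX

__XX_X__X__XX___XX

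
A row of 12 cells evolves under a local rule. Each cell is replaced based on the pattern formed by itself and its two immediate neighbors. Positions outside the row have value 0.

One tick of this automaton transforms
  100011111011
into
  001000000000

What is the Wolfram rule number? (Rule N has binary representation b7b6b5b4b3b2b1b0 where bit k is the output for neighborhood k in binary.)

position 5: 111 → 0  (bit 7 = 0)
position 8: 110 → 0  (bit 6 = 0)
position 9: 101 → 0  (bit 5 = 0)
position 1: 100 → 0  (bit 4 = 0)
position 4: 011 → 0  (bit 3 = 0)
position 0: 010 → 0  (bit 2 = 0)
position 3: 001 → 0  (bit 1 = 0)
position 2: 000 → 1  (bit 0 = 1)
bits b7..b0 = 00000001 = 1

1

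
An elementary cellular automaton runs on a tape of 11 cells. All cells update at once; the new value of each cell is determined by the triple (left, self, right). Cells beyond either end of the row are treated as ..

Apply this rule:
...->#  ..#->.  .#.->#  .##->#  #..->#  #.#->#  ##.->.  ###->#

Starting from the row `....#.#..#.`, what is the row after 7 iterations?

##.##.##.##

###.####.##
##.####.##.
#.####.##.#
#####.##.##
####.##.##.
###.##.##.#
##.##.##.##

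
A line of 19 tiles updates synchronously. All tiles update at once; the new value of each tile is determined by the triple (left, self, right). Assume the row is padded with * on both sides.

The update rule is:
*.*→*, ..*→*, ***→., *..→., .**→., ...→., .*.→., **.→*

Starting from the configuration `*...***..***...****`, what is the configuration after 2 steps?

*..*..*.*..*..*....
*.*..*.*..*..*....*

*.*..*.*..*..*....*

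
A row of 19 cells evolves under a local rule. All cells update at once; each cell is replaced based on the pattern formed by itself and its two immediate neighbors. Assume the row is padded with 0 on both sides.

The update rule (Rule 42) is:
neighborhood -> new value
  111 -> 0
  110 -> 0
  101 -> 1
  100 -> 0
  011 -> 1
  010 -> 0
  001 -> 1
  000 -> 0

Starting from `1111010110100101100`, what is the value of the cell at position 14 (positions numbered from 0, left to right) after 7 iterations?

1000101101001011000
0001011010010110000
0010110100101100000
0101101001011000000
1011010010110000000
0110100101100000000
1101001011000000000
position 14 holds 0

0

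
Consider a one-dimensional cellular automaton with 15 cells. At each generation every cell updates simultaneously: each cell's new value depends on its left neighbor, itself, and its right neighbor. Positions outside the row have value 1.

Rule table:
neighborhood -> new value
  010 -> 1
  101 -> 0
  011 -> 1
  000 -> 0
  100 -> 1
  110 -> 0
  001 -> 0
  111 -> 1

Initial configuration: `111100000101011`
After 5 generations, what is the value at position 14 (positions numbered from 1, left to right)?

1

111010000101011
110011000101011
101010100101011
001010110101011
101010100101011
position 14 holds 1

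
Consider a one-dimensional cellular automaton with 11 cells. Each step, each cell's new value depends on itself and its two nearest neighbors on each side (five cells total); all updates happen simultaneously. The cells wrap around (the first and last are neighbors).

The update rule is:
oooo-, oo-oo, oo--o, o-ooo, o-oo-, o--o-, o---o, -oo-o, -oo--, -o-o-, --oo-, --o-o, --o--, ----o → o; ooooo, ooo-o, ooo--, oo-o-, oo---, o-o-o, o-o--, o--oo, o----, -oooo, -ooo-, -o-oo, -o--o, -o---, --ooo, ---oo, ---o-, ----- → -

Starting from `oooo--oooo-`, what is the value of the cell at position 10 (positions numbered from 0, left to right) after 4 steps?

o-o-o---o-o
o--o--o-o-o
oooo-ooo--o
--o-oo--o--
position 10 holds -

-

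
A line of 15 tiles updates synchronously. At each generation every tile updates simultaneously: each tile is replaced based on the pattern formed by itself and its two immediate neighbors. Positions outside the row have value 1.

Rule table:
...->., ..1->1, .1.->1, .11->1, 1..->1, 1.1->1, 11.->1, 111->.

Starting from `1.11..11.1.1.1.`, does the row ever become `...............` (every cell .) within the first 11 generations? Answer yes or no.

yes

generation 1: 111111111111111
generation 2: ...............
all cells are . at generation 2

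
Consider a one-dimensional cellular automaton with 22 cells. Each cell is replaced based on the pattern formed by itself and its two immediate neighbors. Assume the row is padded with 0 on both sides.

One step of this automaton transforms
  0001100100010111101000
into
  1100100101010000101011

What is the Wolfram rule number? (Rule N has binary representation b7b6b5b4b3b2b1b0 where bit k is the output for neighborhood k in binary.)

69

position 14: 111 → 0  (bit 7 = 0)
position 4: 110 → 1  (bit 6 = 1)
position 12: 101 → 0  (bit 5 = 0)
position 5: 100 → 0  (bit 4 = 0)
position 3: 011 → 0  (bit 3 = 0)
position 7: 010 → 1  (bit 2 = 1)
position 2: 001 → 0  (bit 1 = 0)
position 0: 000 → 1  (bit 0 = 1)
bits b7..b0 = 01000101 = 69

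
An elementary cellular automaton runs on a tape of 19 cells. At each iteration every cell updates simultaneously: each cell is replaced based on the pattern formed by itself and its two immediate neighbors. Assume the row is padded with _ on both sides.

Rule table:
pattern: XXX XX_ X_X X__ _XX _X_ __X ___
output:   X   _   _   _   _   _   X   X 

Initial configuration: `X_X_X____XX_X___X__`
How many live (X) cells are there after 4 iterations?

______XXX_____XX__X
XXXXXX_X__XXXX___X_
_XXXX____X_XX__XX__
X_XX__XXX_____X___X
count of X: 8

8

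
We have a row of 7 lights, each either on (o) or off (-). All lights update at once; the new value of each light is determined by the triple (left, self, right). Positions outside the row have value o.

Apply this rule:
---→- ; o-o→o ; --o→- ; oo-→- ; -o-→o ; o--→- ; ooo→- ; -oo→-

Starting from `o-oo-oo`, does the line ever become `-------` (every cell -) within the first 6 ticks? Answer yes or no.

-o--o--
oo--o--
----o--
----o--  (fixed point — unchanged through tick 6)
tick 6 is ----o--, still not uniform -

no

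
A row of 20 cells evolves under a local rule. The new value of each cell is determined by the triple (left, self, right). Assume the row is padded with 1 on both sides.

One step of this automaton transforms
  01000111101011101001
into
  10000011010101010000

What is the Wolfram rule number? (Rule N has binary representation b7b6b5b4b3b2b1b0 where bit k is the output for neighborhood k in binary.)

position 6: 111 → 1  (bit 7 = 1)
position 8: 110 → 0  (bit 6 = 0)
position 0: 101 → 1  (bit 5 = 1)
position 2: 100 → 0  (bit 4 = 0)
position 5: 011 → 0  (bit 3 = 0)
position 1: 010 → 0  (bit 2 = 0)
position 4: 001 → 0  (bit 1 = 0)
position 3: 000 → 0  (bit 0 = 0)
bits b7..b0 = 10100000 = 160

160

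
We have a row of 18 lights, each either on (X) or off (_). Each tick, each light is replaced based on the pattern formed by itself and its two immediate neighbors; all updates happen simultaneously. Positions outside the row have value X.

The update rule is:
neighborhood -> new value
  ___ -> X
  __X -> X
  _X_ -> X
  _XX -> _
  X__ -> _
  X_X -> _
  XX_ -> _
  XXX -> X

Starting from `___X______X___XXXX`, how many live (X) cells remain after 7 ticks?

9

_XXX_XXXXXX_XX_XXX
__X___XXXX______XX
_XX_XX_XX__XXXXX_X
__________X_XXX___
_XXXXXXXXXX__X__XX
__XXXXXXXX__XX_X_X
_X_XXXXXX__X___X__
count of X: 9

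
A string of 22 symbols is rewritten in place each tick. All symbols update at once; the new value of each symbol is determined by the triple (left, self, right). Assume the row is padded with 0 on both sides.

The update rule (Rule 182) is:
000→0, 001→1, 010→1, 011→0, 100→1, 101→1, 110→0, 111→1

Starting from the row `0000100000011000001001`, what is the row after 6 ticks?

tick 1: 0001110000100100011111
tick 2: 0010101001111110101110
tick 3: 0111111110111101110101
tick 4: 1011111101011010101111
tick 5: 1101111011100111110110
tick 6: 0010110101011011101001

0010110101011011101001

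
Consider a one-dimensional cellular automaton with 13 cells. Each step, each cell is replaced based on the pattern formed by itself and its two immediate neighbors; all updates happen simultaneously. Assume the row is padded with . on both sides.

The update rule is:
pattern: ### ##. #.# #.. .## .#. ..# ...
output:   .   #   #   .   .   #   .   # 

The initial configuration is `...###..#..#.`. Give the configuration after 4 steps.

.....#..#..#.

##...#..#..#.
.#.#.#..#..#.
.#####..#..#.
.....#..#..#.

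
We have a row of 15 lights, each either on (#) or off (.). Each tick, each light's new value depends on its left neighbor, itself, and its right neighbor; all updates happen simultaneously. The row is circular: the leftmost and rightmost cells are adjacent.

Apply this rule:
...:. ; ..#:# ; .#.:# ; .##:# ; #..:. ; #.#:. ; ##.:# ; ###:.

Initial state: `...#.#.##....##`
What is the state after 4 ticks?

tick 1: ..##.#.##...###
tick 2: .###.#.##..##.#
tick 3: .#.#.#.##.###.#
tick 4: .#.#.#.##.#.#.#

.#.#.#.##.#.#.#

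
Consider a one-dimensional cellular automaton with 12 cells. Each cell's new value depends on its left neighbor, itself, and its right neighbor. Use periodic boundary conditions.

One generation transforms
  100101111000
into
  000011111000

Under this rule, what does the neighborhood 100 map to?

At position 1 the neighborhood is 100; the next row has 0 there.

0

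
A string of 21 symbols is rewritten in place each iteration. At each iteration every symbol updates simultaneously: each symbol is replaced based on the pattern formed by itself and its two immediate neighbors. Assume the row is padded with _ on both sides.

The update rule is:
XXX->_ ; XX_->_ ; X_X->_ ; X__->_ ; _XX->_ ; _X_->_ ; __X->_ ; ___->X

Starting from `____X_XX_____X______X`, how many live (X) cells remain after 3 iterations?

10

XXX______XXX___XXXX__
____XXXX_____X______X
XXX______XXX___XXXX__
count of X: 10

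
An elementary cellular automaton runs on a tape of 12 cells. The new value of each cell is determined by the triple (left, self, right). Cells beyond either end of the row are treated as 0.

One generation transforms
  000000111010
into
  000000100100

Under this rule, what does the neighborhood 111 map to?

0

At position 7 the neighborhood is 111; the next row has 0 there.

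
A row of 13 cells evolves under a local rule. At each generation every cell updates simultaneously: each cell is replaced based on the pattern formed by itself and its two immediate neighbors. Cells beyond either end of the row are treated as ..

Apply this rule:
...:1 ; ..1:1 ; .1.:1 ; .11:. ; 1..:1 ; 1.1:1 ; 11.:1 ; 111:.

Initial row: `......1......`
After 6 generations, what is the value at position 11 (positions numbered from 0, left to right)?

.

generation 1: 1111111111111
generation 2: ............1
generation 3: 1111111111111  (repeats generation 1; period 2)
generation 6: ............1
position 11 holds .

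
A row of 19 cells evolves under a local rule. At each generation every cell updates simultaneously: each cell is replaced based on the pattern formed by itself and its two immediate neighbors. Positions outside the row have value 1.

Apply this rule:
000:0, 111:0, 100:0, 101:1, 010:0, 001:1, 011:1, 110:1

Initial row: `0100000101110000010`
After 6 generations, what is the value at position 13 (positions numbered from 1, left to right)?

0

1000001011010000101
1000010111100001011
1000101100100010110
1001011101000101111
1010110110001011000
1101111110010111001
position 13 holds 0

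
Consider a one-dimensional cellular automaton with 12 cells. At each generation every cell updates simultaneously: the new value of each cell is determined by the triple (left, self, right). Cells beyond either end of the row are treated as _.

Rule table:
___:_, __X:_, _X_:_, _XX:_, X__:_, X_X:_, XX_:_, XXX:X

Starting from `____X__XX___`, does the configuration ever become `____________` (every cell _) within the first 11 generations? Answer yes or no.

____________
all cells are _ at generation 1

yes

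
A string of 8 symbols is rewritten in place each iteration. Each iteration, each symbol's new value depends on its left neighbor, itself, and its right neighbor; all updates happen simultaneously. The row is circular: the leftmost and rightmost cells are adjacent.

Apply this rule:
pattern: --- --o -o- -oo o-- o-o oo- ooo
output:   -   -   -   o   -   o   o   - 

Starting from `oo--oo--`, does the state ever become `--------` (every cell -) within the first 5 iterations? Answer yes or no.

no

oo--oo--  (fixed point — unchanged through iteration 5)
iteration 5 is oo--oo--, still not uniform -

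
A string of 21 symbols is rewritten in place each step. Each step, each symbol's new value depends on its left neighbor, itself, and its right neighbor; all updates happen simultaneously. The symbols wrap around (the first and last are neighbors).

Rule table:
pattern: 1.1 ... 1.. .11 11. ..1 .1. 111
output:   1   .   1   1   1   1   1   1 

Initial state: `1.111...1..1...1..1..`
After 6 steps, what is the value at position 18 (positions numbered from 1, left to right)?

step 1: 111111.111111.1111111
step 2: 111111111111111111111
step 3: 111111111111111111111  (fixed point — unchanged through step 6)
position 18 holds 1

1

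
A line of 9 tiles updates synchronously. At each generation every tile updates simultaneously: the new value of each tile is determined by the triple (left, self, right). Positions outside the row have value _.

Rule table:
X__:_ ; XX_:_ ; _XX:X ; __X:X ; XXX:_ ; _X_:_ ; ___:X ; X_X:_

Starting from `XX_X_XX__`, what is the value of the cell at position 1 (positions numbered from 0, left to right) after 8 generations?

generation 1: X____X__X
generation 2: __XXX__X_
generation 3: XXX___X__
generation 4: X___XX__X
generation 5: __XXX__X_  (repeats generation 2; period 3)
generation 8: __XXX__X_
position 1 holds _

_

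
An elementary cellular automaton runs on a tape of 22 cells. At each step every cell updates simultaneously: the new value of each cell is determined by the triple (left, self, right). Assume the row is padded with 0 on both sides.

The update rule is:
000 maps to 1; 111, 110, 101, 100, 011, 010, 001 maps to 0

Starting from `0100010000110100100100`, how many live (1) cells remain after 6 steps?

13

step 1: 0001000110000000000001
step 2: 1100010000111111111100
step 3: 0001000110000000000001  (repeats step 1; period 2)
step 6: 1100010000111111111100
count of 1: 13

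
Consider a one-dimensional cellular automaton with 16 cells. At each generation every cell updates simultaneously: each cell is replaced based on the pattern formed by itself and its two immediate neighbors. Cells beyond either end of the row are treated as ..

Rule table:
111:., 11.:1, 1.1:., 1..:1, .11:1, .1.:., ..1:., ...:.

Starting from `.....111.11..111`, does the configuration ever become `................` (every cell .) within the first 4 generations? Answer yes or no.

no

generation 1: .....1.1.111.1.1
generation 2: .........1.1....
generation 3: ............1...
generation 4: .............1..
generation 4 is .............1.., still not uniform .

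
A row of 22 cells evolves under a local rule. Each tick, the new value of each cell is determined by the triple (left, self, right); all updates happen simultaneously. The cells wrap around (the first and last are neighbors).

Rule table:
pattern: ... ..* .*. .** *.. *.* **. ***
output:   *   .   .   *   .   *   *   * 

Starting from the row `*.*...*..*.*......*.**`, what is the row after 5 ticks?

*****************..***

**..*.....*..****..***
**....***....****..***
**.**.***.**.****..***
*****************..***
*****************..***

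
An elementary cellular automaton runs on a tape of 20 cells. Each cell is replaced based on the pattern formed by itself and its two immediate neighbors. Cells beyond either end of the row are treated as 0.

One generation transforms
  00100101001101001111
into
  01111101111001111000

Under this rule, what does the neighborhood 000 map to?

0

At position 0 the neighborhood is 000; the next row has 0 there.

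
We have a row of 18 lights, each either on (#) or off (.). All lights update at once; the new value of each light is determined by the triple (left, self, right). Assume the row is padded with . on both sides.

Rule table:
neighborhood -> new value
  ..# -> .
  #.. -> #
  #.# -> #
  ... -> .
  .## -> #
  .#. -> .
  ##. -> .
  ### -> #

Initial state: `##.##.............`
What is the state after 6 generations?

generation 1: #.##.#............
generation 2: .##.#.#...........
generation 3: .#.#.#.#..........
generation 4: ..#.#.#.#.........
generation 5: ...#.#.#.#........
generation 6: ....#.#.#.#.......

....#.#.#.#.......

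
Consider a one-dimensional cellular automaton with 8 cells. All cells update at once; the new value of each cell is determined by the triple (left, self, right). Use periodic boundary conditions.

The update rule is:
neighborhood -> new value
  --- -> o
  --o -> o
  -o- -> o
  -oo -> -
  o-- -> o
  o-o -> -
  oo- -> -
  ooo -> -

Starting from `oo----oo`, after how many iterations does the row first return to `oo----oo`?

iteration 1: --oooo--
iteration 2: oo----oo

2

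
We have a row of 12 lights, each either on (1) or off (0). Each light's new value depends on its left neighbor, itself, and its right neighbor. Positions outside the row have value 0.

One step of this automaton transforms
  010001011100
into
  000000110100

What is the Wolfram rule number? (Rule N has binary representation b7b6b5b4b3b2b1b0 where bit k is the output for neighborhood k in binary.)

position 8: 111 → 0  (bit 7 = 0)
position 9: 110 → 1  (bit 6 = 1)
position 6: 101 → 1  (bit 5 = 1)
position 2: 100 → 0  (bit 4 = 0)
position 7: 011 → 1  (bit 3 = 1)
position 1: 010 → 0  (bit 2 = 0)
position 0: 001 → 0  (bit 1 = 0)
position 3: 000 → 0  (bit 0 = 0)
bits b7..b0 = 01101000 = 104

104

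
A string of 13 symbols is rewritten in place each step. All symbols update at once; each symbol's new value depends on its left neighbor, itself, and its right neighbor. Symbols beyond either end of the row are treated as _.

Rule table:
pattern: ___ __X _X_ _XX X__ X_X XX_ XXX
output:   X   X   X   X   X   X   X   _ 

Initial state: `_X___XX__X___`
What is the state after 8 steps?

XXXXXXXXXXXXX
X___________X
XXXXXXXXXXXXX  (repeats step 1; period 2)
step 8: X___________X

X___________X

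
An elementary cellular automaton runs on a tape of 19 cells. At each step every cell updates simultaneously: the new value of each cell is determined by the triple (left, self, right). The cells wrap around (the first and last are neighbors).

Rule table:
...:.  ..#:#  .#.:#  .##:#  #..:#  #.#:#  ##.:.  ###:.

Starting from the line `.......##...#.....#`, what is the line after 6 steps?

#.....##.#.###...##
.#...##.####..#.##.
###.##.##...#####.#
...##.##.#.##....##
#.##.##.####.#..##.
###.##.##...#####.#

###.##.##...#####.#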